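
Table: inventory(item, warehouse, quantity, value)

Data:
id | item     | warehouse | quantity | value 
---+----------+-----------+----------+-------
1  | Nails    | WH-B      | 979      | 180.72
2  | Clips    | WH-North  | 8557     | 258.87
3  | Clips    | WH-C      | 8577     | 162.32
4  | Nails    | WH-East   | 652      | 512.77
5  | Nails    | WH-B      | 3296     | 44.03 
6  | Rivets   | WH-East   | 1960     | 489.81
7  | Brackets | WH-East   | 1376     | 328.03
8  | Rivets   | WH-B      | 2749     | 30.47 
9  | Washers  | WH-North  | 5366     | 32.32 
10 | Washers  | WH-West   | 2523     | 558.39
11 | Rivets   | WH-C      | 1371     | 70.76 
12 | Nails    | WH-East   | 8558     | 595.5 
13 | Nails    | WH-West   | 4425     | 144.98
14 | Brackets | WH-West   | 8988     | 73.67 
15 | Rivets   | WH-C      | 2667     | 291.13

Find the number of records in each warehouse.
SELECT warehouse, COUNT(*) as count
FROM inventory
GROUP BY warehouse

Result:
  WH-B: 3
  WH-C: 3
  WH-East: 4
  WH-North: 2
  WH-West: 3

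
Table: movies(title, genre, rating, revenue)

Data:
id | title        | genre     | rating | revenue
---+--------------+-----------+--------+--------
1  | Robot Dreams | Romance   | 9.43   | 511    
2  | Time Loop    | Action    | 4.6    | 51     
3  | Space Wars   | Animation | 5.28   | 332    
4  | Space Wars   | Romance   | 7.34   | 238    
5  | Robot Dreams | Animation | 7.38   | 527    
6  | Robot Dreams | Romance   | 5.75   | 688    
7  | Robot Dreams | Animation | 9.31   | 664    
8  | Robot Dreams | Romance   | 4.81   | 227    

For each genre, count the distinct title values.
SELECT genre, COUNT(DISTINCT title)
FROM movies
GROUP BY genre

Result:
  Action: 1 distinct
  Animation: 2 distinct
  Romance: 2 distinct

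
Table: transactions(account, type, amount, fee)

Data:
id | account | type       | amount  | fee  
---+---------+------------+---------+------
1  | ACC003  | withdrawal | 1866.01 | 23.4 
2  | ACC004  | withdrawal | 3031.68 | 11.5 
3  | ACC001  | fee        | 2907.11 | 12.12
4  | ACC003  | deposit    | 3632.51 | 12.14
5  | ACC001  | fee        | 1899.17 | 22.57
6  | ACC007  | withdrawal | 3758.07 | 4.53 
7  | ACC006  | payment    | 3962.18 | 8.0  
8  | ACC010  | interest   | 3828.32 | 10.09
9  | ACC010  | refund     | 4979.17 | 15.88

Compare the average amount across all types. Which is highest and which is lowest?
SELECT type, AVG(amount)
FROM transactions
GROUP BY type
ORDER BY AVG(amount)

All groups:
  fee: 2403.14
  withdrawal: 2885.25
  deposit: 3632.51
  interest: 3828.32
  payment: 3962.18
  refund: 4979.17

Highest: refund (4979.17)
Lowest: fee (2403.14)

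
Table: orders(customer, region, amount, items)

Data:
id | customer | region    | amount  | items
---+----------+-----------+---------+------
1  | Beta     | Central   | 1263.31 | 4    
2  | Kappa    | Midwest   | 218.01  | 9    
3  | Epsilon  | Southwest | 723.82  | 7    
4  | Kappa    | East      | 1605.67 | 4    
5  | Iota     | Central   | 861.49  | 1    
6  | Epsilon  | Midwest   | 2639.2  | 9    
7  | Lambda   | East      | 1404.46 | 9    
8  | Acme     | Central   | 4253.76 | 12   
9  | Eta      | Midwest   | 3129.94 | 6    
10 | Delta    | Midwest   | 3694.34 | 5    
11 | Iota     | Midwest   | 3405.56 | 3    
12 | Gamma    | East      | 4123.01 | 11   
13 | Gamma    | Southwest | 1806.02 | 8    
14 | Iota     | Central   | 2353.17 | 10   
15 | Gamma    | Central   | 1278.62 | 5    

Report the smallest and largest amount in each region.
SELECT region, MIN(amount), MAX(amount)
FROM orders
GROUP BY region

Result:
  Central: min=861.49, max=4253.76
  East: min=1404.46, max=4123.01
  Midwest: min=218.01, max=3694.34
  Southwest: min=723.82, max=1806.02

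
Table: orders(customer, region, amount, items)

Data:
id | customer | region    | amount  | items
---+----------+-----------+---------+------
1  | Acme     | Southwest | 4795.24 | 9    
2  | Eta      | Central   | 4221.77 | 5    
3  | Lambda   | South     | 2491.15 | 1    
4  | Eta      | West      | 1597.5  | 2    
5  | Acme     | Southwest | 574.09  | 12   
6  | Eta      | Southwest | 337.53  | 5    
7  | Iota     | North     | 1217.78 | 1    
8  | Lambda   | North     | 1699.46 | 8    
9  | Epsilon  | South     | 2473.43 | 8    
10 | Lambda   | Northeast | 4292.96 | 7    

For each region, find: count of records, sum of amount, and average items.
SELECT region,
       COUNT(*) as cnt,
       SUM(amount) as total_amount,
       AVG(items) as avg_items
FROM orders
GROUP BY region

Result:
  Central: 1 records, 4221.77 total amount, 5.00 avg items
  North: 2 records, 2917.24 total amount, 4.50 avg items
  Northeast: 1 records, 4292.96 total amount, 7.00 avg items
  South: 2 records, 4964.58 total amount, 4.50 avg items
  Southwest: 3 records, 5706.86 total amount, 8.67 avg items
  West: 1 records, 1597.50 total amount, 2.00 avg items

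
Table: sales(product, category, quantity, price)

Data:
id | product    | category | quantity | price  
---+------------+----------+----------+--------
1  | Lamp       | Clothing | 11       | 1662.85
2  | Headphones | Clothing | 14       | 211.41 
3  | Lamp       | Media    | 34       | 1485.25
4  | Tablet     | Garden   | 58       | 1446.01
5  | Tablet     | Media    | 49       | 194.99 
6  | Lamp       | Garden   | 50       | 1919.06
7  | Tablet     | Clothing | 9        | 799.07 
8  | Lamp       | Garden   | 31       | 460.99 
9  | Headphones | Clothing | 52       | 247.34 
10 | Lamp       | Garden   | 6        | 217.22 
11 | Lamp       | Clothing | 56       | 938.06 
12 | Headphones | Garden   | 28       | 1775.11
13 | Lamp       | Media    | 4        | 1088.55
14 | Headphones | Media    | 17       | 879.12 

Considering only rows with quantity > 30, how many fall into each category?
SELECT category, COUNT(*)
FROM sales
WHERE quantity > 30
GROUP BY category

Note: WHERE filters rows before grouping.

Result:
  Clothing: 2
  Garden: 3
  Media: 2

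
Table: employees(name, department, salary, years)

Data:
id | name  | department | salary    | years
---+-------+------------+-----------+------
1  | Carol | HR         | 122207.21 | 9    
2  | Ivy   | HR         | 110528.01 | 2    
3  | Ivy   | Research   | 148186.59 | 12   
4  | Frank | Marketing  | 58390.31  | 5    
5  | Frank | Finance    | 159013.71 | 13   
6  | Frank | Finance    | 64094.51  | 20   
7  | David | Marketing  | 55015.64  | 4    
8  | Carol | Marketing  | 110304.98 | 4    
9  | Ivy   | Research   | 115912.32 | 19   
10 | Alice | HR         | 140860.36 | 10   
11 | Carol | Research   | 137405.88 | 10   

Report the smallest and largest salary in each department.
SELECT department, MIN(salary), MAX(salary)
FROM employees
GROUP BY department

Result:
  Finance: min=64094.51, max=159013.71
  HR: min=110528.01, max=140860.36
  Marketing: min=55015.64, max=110304.98
  Research: min=115912.32, max=148186.59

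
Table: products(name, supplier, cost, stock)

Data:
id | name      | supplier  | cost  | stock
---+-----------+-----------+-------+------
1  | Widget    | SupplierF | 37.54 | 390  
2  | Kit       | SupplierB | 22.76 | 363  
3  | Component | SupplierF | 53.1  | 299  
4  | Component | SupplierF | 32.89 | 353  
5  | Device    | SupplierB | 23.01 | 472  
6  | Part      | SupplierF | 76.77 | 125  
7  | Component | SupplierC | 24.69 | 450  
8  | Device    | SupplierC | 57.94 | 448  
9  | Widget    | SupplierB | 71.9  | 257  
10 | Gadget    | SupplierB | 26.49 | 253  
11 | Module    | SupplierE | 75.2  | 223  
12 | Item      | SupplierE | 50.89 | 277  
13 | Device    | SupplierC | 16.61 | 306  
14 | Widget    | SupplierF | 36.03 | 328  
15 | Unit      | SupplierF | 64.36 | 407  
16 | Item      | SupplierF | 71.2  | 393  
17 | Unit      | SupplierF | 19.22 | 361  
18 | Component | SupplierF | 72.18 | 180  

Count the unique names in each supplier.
SELECT supplier, COUNT(DISTINCT name)
FROM products
GROUP BY supplier

Result:
  SupplierB: 4 distinct
  SupplierC: 2 distinct
  SupplierE: 2 distinct
  SupplierF: 5 distinct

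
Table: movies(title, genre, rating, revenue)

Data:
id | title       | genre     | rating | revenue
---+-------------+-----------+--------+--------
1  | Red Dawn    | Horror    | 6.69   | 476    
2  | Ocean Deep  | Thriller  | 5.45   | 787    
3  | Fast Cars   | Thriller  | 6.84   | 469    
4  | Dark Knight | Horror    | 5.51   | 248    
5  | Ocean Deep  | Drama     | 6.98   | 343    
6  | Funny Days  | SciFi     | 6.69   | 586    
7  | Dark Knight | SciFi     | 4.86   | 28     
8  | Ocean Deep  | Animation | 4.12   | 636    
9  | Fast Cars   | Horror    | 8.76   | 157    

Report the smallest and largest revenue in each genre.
SELECT genre, MIN(revenue), MAX(revenue)
FROM movies
GROUP BY genre

Result:
  Animation: min=636, max=636
  Drama: min=343, max=343
  Horror: min=157, max=476
  SciFi: min=28, max=586
  Thriller: min=469, max=787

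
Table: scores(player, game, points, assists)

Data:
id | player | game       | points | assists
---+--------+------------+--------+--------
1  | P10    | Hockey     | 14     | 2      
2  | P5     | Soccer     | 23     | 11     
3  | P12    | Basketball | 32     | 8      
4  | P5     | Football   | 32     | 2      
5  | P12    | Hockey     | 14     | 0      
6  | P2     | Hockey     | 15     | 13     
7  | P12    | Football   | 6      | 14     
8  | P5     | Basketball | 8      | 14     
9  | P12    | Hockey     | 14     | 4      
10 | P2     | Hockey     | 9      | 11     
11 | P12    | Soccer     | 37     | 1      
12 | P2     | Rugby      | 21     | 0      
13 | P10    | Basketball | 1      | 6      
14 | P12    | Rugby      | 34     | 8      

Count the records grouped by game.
SELECT game, COUNT(*) as count
FROM scores
GROUP BY game

Result:
  Basketball: 3
  Football: 2
  Hockey: 5
  Rugby: 2
  Soccer: 2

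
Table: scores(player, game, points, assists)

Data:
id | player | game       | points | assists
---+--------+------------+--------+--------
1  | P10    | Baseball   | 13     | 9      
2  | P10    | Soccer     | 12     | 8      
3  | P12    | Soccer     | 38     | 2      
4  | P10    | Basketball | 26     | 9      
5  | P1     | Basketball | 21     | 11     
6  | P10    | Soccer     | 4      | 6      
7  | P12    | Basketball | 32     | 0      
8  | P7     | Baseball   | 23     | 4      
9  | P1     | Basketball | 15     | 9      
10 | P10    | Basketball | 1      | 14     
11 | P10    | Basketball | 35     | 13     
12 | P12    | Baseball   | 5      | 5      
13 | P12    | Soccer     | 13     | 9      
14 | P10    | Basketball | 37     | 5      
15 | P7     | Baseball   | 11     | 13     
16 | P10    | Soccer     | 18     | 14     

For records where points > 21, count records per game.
SELECT game, COUNT(*)
FROM scores
WHERE points > 21
GROUP BY game

Note: WHERE filters rows before grouping.

Result:
  Baseball: 1
  Basketball: 4
  Soccer: 1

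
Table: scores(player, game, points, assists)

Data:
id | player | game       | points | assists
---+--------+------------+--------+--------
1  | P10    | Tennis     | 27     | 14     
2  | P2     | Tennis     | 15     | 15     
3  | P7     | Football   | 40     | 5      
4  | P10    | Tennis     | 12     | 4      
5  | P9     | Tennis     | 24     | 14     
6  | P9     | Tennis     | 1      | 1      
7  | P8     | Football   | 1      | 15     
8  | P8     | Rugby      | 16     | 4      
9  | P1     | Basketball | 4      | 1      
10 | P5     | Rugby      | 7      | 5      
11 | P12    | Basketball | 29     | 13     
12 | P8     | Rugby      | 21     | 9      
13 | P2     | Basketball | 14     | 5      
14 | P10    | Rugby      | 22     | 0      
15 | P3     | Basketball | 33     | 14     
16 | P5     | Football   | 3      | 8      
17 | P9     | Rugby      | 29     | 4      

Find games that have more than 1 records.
SELECT game, COUNT(*) as cnt
FROM scores
GROUP BY game
HAVING COUNT(*) > 1

Result:
  Basketball: 4
  Football: 3
  Rugby: 5
  Tennis: 5

Note: HAVING filters groups after aggregation, WHERE filters rows before.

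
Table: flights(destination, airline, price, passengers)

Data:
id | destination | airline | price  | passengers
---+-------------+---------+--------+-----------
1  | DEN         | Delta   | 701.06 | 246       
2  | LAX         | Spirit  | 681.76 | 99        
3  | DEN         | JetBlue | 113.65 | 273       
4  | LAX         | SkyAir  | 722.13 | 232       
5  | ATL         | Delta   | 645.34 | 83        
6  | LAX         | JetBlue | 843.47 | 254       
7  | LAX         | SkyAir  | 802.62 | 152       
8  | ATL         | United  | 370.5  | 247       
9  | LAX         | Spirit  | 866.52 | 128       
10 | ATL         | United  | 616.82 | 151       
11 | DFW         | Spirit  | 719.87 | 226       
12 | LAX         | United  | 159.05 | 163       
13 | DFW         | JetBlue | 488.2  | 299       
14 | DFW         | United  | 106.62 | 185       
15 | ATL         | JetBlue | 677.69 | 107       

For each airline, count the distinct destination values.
SELECT airline, COUNT(DISTINCT destination)
FROM flights
GROUP BY airline

Result:
  Delta: 2 distinct
  JetBlue: 4 distinct
  SkyAir: 1 distinct
  Spirit: 2 distinct
  United: 3 distinct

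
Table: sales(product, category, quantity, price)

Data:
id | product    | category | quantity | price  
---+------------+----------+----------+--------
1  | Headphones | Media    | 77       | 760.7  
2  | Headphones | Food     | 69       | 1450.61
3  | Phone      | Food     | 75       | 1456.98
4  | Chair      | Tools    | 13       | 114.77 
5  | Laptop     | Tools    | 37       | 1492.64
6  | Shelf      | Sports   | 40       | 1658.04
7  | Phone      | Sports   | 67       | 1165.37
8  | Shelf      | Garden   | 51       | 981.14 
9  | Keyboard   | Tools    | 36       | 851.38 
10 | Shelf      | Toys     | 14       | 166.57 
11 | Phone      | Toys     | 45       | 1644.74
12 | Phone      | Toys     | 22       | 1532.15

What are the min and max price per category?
SELECT category, MIN(price), MAX(price)
FROM sales
GROUP BY category

Result:
  Food: min=1450.61, max=1456.98
  Garden: min=981.14, max=981.14
  Media: min=760.70, max=760.70
  Sports: min=1165.37, max=1658.04
  Tools: min=114.77, max=1492.64
  Toys: min=166.57, max=1644.74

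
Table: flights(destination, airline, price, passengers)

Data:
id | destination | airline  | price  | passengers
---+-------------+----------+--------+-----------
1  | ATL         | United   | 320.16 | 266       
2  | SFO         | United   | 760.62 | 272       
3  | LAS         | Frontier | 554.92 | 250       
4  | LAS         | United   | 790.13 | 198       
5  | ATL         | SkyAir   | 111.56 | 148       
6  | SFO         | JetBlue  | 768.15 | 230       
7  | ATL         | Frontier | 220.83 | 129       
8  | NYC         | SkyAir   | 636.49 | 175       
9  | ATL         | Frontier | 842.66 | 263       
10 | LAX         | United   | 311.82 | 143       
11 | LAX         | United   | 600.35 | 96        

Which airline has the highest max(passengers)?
SELECT airline, MAX(passengers) as val
FROM flights
GROUP BY airline
ORDER BY val DESC
LIMIT 1

Result: United with max(passengers) = 272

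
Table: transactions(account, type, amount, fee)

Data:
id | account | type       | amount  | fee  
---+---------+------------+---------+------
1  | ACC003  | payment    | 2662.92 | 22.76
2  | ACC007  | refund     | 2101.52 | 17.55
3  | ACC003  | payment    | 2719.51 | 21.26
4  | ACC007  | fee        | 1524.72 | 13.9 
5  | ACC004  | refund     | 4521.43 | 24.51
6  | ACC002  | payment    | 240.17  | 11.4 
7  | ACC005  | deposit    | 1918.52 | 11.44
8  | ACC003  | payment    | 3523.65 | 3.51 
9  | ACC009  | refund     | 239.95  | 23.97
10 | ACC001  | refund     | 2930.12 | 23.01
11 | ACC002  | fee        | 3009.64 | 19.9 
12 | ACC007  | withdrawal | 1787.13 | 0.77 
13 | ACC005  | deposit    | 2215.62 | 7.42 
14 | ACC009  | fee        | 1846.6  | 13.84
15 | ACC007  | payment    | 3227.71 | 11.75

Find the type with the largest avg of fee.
SELECT type, AVG(fee) as val
FROM transactions
GROUP BY type
ORDER BY val DESC
LIMIT 1

Result: refund with avg(fee) = 22.26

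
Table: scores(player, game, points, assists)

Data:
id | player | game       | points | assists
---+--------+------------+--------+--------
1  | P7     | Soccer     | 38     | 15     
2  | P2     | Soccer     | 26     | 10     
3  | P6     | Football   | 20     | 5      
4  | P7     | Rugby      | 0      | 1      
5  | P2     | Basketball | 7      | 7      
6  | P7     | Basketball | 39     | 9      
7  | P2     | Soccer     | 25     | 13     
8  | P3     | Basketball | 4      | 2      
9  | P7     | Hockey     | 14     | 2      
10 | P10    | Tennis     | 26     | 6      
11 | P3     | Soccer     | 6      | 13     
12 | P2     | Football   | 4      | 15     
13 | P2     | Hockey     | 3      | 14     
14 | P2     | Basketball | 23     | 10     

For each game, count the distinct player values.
SELECT game, COUNT(DISTINCT player)
FROM scores
GROUP BY game

Result:
  Basketball: 3 distinct
  Football: 2 distinct
  Hockey: 2 distinct
  Rugby: 1 distinct
  Soccer: 3 distinct
  Tennis: 1 distinct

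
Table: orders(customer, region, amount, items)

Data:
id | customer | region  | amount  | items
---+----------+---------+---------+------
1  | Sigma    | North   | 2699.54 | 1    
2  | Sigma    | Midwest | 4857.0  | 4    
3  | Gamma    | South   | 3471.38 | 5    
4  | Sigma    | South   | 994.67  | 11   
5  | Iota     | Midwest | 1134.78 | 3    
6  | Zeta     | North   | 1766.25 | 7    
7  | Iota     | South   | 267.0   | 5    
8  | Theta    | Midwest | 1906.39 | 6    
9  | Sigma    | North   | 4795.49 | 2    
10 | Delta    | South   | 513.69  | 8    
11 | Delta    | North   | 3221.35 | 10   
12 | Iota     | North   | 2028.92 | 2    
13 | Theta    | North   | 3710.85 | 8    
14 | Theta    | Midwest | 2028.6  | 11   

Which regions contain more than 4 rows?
SELECT region, COUNT(*) as cnt
FROM orders
GROUP BY region
HAVING COUNT(*) > 4

Result:
  North: 6

Note: HAVING filters groups after aggregation, WHERE filters rows before.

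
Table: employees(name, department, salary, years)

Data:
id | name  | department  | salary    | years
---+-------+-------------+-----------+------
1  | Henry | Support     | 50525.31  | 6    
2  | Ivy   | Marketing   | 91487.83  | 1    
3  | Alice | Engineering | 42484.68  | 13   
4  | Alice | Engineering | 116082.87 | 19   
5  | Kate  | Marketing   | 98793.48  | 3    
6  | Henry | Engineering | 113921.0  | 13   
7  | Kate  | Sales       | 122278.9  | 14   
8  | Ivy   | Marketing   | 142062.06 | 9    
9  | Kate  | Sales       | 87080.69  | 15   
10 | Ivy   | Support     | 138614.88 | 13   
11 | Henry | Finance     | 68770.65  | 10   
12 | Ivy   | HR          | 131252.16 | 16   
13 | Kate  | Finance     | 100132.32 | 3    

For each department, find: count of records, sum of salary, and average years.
SELECT department,
       COUNT(*) as cnt,
       SUM(salary) as total_salary,
       AVG(years) as avg_years
FROM employees
GROUP BY department

Result:
  Engineering: 3 records, 272488.55 total salary, 15.00 avg years
  Finance: 2 records, 168902.97 total salary, 6.50 avg years
  HR: 1 records, 131252.16 total salary, 16.00 avg years
  Marketing: 3 records, 332343.37 total salary, 4.33 avg years
  Sales: 2 records, 209359.59 total salary, 14.50 avg years
  Support: 2 records, 189140.19 total salary, 9.50 avg years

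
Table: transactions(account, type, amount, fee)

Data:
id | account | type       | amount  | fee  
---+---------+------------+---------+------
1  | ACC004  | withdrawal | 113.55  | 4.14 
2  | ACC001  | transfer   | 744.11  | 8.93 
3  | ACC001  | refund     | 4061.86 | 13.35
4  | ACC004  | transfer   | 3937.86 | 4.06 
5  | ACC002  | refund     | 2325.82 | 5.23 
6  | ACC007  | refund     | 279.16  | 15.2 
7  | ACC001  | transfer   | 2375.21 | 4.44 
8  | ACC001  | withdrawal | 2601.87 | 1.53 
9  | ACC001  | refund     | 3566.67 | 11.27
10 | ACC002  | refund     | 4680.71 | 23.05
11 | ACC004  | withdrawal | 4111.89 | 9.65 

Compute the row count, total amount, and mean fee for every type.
SELECT type,
       COUNT(*) as cnt,
       SUM(amount) as total_amount,
       AVG(fee) as avg_fee
FROM transactions
GROUP BY type

Result:
  refund: 5 records, 14914.22 total amount, 13.62 avg fee
  transfer: 3 records, 7057.18 total amount, 5.81 avg fee
  withdrawal: 3 records, 6827.31 total amount, 5.11 avg fee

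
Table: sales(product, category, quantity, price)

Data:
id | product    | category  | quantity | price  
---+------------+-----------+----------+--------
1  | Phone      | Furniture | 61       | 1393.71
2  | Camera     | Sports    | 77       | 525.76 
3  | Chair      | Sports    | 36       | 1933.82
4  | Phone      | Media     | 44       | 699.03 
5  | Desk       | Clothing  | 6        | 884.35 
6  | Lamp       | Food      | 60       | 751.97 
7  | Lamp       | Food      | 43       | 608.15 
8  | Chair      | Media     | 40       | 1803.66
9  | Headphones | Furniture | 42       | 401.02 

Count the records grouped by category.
SELECT category, COUNT(*) as count
FROM sales
GROUP BY category

Result:
  Clothing: 1
  Food: 2
  Furniture: 2
  Media: 2
  Sports: 2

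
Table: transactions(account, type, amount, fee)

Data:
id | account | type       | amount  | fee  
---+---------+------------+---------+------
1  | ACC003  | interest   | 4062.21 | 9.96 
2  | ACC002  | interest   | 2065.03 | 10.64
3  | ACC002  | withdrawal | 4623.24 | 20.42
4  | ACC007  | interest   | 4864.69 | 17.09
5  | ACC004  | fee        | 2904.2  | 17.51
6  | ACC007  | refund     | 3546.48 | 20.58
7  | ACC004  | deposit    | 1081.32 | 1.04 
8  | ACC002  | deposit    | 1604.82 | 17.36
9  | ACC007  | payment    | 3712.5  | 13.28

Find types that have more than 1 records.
SELECT type, COUNT(*) as cnt
FROM transactions
GROUP BY type
HAVING COUNT(*) > 1

Result:
  deposit: 2
  interest: 3

Note: HAVING filters groups after aggregation, WHERE filters rows before.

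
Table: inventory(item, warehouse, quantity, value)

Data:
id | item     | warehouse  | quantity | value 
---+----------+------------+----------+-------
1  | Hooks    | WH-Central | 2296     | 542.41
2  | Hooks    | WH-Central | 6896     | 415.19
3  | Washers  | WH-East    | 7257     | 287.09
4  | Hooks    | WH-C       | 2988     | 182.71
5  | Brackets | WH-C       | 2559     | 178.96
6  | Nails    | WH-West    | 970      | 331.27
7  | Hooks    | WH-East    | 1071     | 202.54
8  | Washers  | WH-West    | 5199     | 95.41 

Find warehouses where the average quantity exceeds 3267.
SELECT warehouse, AVG(quantity)
FROM inventory
GROUP BY warehouse
HAVING AVG(quantity) > 3267

Result:
  WH-Central: avg=4596.00
  WH-East: avg=4164.00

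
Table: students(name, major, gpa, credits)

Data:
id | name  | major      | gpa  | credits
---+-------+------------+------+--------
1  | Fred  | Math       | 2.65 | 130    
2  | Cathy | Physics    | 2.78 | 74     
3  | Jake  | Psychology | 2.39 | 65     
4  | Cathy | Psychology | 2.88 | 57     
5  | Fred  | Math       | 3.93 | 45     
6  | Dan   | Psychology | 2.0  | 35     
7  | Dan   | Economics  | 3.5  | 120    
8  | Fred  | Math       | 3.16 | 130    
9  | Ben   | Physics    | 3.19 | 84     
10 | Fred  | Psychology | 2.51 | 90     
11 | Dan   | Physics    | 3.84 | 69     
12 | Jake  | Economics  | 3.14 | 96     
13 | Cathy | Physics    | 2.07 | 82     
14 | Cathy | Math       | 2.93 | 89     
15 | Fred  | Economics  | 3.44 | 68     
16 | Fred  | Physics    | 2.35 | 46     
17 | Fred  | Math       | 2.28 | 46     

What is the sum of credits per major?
SELECT major, SUM(credits) as result
FROM students
GROUP BY major

Result:
  Economics: 284
  Math: 440
  Physics: 355
  Psychology: 247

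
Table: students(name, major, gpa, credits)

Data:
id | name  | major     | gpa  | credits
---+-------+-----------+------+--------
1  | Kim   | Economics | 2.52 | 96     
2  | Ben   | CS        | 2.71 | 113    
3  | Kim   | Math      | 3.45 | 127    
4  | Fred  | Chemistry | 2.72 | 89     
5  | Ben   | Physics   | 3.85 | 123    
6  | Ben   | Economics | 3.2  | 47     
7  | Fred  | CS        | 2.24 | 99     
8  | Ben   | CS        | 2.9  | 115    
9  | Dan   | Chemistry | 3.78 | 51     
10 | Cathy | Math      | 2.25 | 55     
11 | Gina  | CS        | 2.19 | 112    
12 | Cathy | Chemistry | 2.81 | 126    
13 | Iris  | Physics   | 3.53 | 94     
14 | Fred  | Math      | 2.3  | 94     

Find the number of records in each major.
SELECT major, COUNT(*) as count
FROM students
GROUP BY major

Result:
  CS: 4
  Chemistry: 3
  Economics: 2
  Math: 3
  Physics: 2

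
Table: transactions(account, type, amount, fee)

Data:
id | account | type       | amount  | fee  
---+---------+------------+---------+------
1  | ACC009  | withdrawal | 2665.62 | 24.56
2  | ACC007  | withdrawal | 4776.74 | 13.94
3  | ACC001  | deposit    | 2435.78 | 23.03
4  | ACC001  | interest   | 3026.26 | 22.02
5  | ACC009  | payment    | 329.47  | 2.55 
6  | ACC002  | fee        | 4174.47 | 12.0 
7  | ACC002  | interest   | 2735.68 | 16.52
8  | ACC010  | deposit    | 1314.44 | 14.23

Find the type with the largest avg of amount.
SELECT type, AVG(amount) as val
FROM transactions
GROUP BY type
ORDER BY val DESC
LIMIT 1

Result: fee with avg(amount) = 4174.47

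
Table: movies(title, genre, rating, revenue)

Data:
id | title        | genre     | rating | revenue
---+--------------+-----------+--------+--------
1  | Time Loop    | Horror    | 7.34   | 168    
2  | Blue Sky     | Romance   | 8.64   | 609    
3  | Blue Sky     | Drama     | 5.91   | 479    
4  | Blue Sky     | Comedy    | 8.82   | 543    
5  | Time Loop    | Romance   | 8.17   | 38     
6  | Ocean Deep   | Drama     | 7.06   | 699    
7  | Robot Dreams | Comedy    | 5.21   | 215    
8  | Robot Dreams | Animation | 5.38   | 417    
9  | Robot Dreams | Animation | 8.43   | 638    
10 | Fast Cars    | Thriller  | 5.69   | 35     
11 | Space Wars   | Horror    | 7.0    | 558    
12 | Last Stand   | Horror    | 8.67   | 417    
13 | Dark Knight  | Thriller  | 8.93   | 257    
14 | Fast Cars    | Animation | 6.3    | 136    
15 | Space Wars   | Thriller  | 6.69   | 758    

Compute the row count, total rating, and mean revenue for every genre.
SELECT genre,
       COUNT(*) as cnt,
       SUM(rating) as total_rating,
       AVG(revenue) as avg_revenue
FROM movies
GROUP BY genre

Result:
  Animation: 3 records, 20.11 total rating, 397.00 avg revenue
  Comedy: 2 records, 14.03 total rating, 379.00 avg revenue
  Drama: 2 records, 12.97 total rating, 589.00 avg revenue
  Horror: 3 records, 23.01 total rating, 381.00 avg revenue
  Romance: 2 records, 16.81 total rating, 323.50 avg revenue
  Thriller: 3 records, 21.31 total rating, 350.00 avg revenue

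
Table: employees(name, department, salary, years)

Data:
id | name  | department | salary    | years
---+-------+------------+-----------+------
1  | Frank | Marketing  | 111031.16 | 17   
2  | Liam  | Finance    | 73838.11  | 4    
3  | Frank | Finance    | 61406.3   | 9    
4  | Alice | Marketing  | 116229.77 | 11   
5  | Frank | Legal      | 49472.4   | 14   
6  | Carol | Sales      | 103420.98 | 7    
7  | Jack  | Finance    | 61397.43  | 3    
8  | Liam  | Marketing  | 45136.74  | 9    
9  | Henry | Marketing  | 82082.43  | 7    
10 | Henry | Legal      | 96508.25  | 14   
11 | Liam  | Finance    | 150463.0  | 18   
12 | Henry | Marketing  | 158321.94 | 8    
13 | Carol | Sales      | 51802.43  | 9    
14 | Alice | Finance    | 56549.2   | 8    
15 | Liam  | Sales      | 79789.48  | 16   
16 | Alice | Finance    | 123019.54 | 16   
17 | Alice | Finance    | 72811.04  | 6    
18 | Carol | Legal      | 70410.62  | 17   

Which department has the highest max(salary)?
SELECT department, MAX(salary) as val
FROM employees
GROUP BY department
ORDER BY val DESC
LIMIT 1

Result: Marketing with max(salary) = 158321.94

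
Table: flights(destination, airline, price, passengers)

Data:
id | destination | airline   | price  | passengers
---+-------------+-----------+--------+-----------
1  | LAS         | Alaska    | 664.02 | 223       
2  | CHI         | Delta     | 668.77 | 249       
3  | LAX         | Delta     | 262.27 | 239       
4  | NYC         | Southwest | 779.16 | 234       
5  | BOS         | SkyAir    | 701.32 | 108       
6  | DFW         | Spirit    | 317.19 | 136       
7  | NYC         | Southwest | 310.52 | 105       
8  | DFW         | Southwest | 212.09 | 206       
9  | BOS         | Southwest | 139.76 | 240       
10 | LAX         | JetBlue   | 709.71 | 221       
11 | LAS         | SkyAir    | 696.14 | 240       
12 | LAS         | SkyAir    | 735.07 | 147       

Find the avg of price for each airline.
SELECT airline, AVG(price) as result
FROM flights
GROUP BY airline

Result:
  Alaska: 664.02
  Delta: 465.52
  JetBlue: 709.71
  SkyAir: 710.84
  Southwest: 360.38
  Spirit: 317.19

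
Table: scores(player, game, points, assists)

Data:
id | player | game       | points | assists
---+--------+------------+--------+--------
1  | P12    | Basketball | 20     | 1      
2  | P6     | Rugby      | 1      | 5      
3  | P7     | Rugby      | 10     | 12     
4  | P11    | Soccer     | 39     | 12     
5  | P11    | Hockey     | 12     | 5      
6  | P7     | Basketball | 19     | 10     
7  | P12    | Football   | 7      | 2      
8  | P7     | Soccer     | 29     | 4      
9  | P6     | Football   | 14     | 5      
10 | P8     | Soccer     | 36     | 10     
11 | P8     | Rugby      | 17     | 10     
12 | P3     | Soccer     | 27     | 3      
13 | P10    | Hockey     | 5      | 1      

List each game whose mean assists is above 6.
SELECT game, AVG(assists)
FROM scores
GROUP BY game
HAVING AVG(assists) > 6

Result:
  Rugby: avg=9.00
  Soccer: avg=7.25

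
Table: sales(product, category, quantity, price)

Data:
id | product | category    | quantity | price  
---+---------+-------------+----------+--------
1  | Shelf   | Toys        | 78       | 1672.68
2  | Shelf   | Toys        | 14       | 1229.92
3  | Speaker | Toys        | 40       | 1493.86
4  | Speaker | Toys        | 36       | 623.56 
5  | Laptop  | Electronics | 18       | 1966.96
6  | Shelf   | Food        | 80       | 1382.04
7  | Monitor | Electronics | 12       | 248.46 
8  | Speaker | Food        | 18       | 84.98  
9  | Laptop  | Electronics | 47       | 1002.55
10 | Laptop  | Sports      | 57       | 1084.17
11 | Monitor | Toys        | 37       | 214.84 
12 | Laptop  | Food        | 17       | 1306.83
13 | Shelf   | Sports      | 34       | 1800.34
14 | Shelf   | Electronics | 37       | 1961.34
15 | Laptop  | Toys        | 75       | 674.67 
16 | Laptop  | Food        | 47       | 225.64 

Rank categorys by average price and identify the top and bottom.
SELECT category, AVG(price)
FROM sales
GROUP BY category
ORDER BY AVG(price)

All groups:
  Food: 749.87
  Toys: 984.92
  Electronics: 1294.83
  Sports: 1442.26

Highest: Sports (1442.26)
Lowest: Food (749.87)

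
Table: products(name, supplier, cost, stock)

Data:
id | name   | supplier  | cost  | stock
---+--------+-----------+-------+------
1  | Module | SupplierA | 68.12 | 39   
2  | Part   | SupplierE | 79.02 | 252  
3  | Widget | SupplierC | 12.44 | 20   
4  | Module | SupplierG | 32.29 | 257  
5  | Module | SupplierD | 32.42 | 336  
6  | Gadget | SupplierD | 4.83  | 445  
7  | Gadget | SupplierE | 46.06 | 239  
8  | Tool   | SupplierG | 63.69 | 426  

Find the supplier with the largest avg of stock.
SELECT supplier, AVG(stock) as val
FROM products
GROUP BY supplier
ORDER BY val DESC
LIMIT 1

Result: SupplierD with avg(stock) = 390.50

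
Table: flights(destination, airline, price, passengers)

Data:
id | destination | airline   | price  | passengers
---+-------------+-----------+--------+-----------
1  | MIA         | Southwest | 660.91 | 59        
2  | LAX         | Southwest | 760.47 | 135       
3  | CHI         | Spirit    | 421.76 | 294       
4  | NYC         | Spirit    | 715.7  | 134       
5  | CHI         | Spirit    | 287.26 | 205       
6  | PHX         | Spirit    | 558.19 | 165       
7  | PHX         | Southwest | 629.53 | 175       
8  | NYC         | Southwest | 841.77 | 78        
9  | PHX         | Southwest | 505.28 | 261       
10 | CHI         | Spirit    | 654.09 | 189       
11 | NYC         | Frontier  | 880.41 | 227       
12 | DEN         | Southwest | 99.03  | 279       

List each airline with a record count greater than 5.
SELECT airline, COUNT(*) as cnt
FROM flights
GROUP BY airline
HAVING COUNT(*) > 5

Result:
  Southwest: 6

Note: HAVING filters groups after aggregation, WHERE filters rows before.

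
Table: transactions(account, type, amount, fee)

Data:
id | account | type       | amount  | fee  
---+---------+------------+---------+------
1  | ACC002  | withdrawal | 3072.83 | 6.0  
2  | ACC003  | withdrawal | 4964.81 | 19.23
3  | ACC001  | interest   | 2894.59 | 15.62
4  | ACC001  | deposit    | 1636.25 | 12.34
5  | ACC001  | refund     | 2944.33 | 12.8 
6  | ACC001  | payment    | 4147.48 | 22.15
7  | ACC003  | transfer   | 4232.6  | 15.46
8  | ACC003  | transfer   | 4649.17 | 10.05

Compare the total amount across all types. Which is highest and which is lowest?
SELECT type, SUM(amount)
FROM transactions
GROUP BY type
ORDER BY SUM(amount)

All groups:
  deposit: 1636.25
  interest: 2894.59
  refund: 2944.33
  payment: 4147.48
  withdrawal: 8037.64
  transfer: 8881.77

Highest: transfer (8881.77)
Lowest: deposit (1636.25)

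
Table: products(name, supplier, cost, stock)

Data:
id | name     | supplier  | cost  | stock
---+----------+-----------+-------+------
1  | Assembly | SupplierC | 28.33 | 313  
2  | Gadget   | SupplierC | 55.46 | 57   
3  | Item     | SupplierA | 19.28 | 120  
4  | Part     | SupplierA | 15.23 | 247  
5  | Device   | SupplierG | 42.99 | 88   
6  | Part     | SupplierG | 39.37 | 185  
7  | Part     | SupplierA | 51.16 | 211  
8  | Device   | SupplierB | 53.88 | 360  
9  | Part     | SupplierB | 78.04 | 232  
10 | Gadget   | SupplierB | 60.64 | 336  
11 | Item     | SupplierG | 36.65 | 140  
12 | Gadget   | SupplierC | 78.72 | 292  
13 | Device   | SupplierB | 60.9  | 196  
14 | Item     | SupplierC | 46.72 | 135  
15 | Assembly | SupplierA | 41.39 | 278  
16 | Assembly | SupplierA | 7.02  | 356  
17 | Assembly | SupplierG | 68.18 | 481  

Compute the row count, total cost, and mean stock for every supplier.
SELECT supplier,
       COUNT(*) as cnt,
       SUM(cost) as total_cost,
       AVG(stock) as avg_stock
FROM products
GROUP BY supplier

Result:
  SupplierA: 5 records, 134.08 total cost, 242.40 avg stock
  SupplierB: 4 records, 253.46 total cost, 281.00 avg stock
  SupplierC: 4 records, 209.23 total cost, 199.25 avg stock
  SupplierG: 4 records, 187.19 total cost, 223.50 avg stock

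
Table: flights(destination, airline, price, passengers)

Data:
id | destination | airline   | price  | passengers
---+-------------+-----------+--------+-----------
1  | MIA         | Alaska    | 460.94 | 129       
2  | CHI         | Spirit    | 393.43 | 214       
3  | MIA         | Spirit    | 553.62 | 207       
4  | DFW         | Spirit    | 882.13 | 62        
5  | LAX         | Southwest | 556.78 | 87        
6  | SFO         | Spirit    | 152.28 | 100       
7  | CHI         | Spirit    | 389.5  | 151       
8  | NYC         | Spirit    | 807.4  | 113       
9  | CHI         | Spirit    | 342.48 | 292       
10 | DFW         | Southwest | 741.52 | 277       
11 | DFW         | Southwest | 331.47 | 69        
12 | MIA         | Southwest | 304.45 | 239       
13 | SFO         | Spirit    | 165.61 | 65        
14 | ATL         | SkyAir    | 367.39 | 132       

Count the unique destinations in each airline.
SELECT airline, COUNT(DISTINCT destination)
FROM flights
GROUP BY airline

Result:
  Alaska: 1 distinct
  SkyAir: 1 distinct
  Southwest: 3 distinct
  Spirit: 5 distinct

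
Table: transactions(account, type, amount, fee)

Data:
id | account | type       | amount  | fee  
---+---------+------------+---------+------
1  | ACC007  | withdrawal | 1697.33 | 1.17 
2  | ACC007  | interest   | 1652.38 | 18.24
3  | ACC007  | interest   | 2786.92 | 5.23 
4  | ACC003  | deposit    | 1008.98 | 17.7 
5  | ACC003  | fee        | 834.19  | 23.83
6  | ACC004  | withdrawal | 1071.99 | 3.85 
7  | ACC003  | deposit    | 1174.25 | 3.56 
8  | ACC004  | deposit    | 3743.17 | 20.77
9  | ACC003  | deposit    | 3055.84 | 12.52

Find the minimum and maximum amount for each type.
SELECT type, MIN(amount), MAX(amount)
FROM transactions
GROUP BY type

Result:
  deposit: min=1008.98, max=3743.17
  fee: min=834.19, max=834.19
  interest: min=1652.38, max=2786.92
  withdrawal: min=1071.99, max=1697.33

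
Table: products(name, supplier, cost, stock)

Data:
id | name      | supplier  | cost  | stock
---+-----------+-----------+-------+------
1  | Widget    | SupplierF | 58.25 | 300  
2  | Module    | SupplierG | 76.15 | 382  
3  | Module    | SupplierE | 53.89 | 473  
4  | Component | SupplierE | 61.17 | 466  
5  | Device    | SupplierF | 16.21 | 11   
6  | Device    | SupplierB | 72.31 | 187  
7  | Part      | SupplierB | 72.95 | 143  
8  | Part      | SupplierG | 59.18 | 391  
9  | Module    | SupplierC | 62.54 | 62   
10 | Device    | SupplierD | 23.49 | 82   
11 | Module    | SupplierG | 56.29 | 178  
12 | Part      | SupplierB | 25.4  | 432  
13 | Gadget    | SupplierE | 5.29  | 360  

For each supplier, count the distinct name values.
SELECT supplier, COUNT(DISTINCT name)
FROM products
GROUP BY supplier

Result:
  SupplierB: 2 distinct
  SupplierC: 1 distinct
  SupplierD: 1 distinct
  SupplierE: 3 distinct
  SupplierF: 2 distinct
  SupplierG: 2 distinct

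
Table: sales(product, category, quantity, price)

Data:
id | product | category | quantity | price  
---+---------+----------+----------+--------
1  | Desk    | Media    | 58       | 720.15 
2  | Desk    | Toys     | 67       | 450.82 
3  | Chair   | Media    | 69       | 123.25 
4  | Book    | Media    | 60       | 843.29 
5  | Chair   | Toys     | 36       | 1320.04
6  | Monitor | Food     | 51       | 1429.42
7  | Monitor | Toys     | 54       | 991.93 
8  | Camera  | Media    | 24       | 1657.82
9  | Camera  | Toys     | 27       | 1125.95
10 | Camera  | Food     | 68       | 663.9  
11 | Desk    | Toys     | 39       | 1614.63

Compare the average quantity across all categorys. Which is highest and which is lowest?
SELECT category, AVG(quantity)
FROM sales
GROUP BY category
ORDER BY AVG(quantity)

All groups:
  Toys: 44.60
  Media: 52.75
  Food: 59.50

Highest: Food (59.50)
Lowest: Toys (44.60)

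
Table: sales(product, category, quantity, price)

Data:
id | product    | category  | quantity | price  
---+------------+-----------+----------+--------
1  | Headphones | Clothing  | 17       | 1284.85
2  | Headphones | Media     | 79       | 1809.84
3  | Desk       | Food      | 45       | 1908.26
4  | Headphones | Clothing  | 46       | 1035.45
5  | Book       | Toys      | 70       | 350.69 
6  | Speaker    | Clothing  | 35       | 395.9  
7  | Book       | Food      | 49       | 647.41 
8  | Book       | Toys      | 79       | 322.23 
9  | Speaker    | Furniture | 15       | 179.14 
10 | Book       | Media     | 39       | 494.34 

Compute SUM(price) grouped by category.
SELECT category, SUM(price) as result
FROM sales
GROUP BY category

Result:
  Clothing: 2716.20
  Food: 2555.67
  Furniture: 179.14
  Media: 2304.18
  Toys: 672.92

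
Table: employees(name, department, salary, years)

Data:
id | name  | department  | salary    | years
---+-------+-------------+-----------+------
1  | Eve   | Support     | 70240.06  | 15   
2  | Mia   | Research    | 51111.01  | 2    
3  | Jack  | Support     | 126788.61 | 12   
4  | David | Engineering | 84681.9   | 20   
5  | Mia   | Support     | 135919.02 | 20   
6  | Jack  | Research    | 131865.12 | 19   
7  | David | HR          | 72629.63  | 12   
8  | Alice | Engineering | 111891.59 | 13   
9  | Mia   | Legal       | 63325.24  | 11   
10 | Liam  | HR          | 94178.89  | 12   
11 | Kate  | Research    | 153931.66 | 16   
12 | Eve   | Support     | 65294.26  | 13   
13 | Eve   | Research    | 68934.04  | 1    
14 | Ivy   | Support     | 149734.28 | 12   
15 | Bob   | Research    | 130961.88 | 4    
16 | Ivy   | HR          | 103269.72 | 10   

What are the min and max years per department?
SELECT department, MIN(years), MAX(years)
FROM employees
GROUP BY department

Result:
  Engineering: min=13, max=20
  HR: min=10, max=12
  Legal: min=11, max=11
  Research: min=1, max=19
  Support: min=12, max=20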